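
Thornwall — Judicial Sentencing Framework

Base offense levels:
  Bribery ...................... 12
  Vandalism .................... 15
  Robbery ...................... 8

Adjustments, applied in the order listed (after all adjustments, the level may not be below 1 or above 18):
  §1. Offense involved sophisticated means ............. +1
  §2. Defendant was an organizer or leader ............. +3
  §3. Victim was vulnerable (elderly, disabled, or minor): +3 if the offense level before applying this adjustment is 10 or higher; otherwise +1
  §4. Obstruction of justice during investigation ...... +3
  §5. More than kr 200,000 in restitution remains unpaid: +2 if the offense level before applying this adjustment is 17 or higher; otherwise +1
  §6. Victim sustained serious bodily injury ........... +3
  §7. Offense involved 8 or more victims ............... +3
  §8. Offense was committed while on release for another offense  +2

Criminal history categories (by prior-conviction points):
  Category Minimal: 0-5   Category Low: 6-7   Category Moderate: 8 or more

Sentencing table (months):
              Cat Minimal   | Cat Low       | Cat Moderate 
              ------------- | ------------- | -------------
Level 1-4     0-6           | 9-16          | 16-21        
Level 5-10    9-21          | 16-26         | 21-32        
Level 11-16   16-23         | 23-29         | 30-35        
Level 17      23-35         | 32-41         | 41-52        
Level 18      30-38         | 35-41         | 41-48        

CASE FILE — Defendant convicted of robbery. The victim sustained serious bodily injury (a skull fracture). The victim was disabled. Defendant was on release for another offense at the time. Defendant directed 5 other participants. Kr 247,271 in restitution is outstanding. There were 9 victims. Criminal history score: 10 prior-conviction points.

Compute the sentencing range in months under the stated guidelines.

Base offense level for robbery: 8.
§1 does not apply.
§2 applies: 8 + 3 = 11.
§3 applies (level before this adjustment is 11 ≥ 10, so +3): 11 + 3 = 14.
§4 does not apply.
§5 applies (level before this adjustment is 14 < 17, so +1): 14 + 1 = 15.
§6 applies: 15 + 3 = 18.
§7 applies: 18 + 3 = 21.
§8 applies: 21 + 2 = 23.
Level 23 exceeds the maximum of 18; capped at 18.
Final offense level: 18.
Criminal history: 10 prior points → Category Moderate (8+).
Level 18 falls in the 18 band.
Grid: Level 18 × Category Moderate = 41-48 months.

41-48 months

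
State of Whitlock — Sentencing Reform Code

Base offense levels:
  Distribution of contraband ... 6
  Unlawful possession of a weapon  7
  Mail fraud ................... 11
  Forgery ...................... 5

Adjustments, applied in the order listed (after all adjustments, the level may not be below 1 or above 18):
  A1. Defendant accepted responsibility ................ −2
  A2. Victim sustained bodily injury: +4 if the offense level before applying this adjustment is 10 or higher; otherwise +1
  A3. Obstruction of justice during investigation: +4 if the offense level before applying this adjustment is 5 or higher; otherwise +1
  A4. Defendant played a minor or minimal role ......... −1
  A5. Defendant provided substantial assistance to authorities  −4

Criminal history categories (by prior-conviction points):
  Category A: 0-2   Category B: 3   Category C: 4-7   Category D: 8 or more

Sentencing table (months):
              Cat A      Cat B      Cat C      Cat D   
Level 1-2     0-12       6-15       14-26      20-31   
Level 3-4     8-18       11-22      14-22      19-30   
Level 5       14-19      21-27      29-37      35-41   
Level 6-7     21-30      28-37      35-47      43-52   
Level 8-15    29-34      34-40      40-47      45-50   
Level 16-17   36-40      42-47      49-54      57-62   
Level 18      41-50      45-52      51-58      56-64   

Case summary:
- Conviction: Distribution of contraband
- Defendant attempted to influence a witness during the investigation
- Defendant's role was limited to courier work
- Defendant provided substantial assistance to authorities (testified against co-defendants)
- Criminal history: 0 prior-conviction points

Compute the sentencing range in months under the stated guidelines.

Base offense level for distribution of contraband: 6.
A1 does not apply.
A2 does not apply.
A3 applies (level before this adjustment is 6 ≥ 5, so +4): 6 + 4 = 10.
A4 applies: 10 − 1 = 9.
A5 applies: 9 − 4 = 5.
Final offense level: 5.
Criminal history: 0 prior points → Category A (0-2).
Level 5 falls in the 5 band.
Grid: Level 5 × Category A = 14-19 months.

14-19 months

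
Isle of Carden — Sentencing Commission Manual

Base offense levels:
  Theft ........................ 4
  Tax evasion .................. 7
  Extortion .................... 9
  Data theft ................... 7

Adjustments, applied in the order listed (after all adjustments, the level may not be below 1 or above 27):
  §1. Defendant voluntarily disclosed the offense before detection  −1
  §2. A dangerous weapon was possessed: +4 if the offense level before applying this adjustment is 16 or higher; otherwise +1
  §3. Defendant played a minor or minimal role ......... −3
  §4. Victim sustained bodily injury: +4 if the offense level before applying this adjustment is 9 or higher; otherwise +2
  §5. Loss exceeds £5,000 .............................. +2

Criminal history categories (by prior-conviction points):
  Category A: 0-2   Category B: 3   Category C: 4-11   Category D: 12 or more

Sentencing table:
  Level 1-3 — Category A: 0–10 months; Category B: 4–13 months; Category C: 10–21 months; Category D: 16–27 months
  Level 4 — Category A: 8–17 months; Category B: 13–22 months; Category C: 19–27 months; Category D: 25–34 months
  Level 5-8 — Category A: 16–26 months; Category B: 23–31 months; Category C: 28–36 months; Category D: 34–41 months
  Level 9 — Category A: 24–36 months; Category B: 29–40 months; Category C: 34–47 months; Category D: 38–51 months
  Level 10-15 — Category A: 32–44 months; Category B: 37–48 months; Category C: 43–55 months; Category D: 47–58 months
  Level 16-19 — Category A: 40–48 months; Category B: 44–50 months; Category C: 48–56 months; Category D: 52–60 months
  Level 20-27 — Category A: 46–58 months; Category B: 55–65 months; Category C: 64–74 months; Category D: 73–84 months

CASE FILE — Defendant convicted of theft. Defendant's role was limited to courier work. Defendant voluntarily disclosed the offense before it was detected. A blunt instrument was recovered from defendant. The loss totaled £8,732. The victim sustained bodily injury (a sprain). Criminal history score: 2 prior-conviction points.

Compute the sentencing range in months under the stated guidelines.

Base offense level for theft: 4.
§1 applies: 4 − 1 = 3.
§2 applies (level before this adjustment is 3 < 16, so +1): 3 + 1 = 4.
§3 applies: 4 − 3 = 1.
§4 applies (level before this adjustment is 1 < 9, so +2): 1 + 2 = 3.
§5 applies: 3 + 2 = 5.
Final offense level: 5.
Criminal history: 2 prior points → Category A (0-2).
Level 5 falls in the 5-8 band.
Grid: Level 5-8 × Category A = 16-26 months.

16-26 months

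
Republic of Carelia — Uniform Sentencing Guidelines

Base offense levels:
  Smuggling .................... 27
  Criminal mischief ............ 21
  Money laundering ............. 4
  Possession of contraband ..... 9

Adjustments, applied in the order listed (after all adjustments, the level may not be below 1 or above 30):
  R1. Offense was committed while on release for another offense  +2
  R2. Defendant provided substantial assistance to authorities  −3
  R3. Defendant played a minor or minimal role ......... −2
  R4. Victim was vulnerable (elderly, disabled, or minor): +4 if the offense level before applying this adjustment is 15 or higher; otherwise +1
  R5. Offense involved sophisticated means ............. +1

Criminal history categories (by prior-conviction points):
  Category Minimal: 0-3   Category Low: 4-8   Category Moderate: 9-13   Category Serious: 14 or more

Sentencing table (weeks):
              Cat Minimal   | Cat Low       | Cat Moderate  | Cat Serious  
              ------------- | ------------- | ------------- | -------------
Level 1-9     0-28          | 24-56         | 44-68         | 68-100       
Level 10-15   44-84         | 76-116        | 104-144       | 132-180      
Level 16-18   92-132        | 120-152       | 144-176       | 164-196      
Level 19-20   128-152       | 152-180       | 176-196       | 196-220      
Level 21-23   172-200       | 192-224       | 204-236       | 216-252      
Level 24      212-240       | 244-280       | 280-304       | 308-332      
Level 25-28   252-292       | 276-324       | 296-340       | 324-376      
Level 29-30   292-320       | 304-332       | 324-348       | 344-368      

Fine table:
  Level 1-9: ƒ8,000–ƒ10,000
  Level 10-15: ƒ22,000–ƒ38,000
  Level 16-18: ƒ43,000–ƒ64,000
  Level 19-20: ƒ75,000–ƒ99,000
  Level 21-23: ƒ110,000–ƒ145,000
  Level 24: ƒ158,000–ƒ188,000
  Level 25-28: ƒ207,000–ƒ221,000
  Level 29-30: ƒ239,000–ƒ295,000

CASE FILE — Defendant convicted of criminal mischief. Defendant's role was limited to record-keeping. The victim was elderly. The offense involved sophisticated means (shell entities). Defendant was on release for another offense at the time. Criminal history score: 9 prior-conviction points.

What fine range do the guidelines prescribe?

Base offense level for criminal mischief: 21.
R1 applies: 21 + 2 = 23.
R2 does not apply.
R3 applies: 23 − 2 = 21.
R4 applies (level before this adjustment is 21 ≥ 15, so +4): 21 + 4 = 25.
R5 applies: 25 + 1 = 26.
Final offense level: 26.
Level 26 falls in the 25-28 band.
Fine table: Level 25-28 → ƒ207,000–ƒ221,000.

ƒ207,000–ƒ221,000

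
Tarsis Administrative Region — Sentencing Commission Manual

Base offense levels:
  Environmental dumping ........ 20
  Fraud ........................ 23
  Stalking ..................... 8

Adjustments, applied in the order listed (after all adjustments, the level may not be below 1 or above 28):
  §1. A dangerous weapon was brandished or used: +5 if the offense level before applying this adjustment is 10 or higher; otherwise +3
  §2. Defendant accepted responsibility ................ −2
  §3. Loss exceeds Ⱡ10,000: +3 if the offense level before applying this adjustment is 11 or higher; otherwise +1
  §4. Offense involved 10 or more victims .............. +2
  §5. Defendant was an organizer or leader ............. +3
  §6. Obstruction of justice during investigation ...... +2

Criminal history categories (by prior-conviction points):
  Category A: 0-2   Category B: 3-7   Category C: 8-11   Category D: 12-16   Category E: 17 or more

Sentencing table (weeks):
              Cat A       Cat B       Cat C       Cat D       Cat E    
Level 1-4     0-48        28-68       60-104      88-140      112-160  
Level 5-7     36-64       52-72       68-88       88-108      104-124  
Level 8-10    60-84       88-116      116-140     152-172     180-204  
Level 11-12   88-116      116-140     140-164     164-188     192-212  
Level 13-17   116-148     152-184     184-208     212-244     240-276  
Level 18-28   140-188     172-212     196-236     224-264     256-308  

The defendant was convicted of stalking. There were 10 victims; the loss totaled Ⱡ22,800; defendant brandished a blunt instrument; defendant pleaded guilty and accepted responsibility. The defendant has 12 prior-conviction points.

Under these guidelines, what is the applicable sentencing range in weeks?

164-188 weeks

Base offense level for stalking: 8.
§1 applies (level before this adjustment is 8 < 10, so +3): 8 + 3 = 11.
§2 applies: 11 − 2 = 9.
§3 applies (level before this adjustment is 9 < 11, so +1): 9 + 1 = 10.
§4 applies: 10 + 2 = 12.
Final offense level: 12.
Criminal history: 12 prior points → Category D (12-16).
Level 12 falls in the 11-12 band.
Grid: Level 11-12 × Category D = 164-188 weeks.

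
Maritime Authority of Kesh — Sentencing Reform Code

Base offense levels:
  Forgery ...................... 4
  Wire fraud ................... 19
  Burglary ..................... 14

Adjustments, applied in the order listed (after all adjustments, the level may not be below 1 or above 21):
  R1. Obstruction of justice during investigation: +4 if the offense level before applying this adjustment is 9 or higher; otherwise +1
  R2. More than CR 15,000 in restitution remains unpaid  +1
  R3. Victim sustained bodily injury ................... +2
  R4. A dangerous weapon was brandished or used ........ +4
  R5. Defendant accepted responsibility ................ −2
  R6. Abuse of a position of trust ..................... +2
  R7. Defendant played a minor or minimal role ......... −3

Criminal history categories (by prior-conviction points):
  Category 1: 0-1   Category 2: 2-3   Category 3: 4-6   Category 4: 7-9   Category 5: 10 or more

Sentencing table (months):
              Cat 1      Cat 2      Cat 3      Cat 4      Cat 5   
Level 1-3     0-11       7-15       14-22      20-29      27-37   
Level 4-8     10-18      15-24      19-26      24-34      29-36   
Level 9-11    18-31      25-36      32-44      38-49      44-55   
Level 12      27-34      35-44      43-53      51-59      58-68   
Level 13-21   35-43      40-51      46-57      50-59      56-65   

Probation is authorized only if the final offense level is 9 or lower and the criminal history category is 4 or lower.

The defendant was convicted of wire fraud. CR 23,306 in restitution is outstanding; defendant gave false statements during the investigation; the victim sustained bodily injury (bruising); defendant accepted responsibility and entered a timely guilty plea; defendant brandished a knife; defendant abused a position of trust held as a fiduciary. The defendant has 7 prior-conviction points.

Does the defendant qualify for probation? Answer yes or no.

No

Base offense level for wire fraud: 19.
R1 applies (level before this adjustment is 19 ≥ 9, so +4): 19 + 4 = 23.
R2 applies: 23 + 1 = 24.
R3 applies: 24 + 2 = 26.
R4 applies: 26 + 4 = 30.
R5 applies: 30 − 2 = 28.
R6 applies: 28 + 2 = 30.
Level 30 exceeds the maximum of 21; capped at 21.
Final offense level: 21.
Criminal history: 7 prior points → Category 4 (7-9).
Level 21 falls in the 13-21 band.
Grid: Level 13-21 × Category 4 = 50-59 months.
Probation check: level 21 > 9 and category 4 ≤ 4 → not eligible.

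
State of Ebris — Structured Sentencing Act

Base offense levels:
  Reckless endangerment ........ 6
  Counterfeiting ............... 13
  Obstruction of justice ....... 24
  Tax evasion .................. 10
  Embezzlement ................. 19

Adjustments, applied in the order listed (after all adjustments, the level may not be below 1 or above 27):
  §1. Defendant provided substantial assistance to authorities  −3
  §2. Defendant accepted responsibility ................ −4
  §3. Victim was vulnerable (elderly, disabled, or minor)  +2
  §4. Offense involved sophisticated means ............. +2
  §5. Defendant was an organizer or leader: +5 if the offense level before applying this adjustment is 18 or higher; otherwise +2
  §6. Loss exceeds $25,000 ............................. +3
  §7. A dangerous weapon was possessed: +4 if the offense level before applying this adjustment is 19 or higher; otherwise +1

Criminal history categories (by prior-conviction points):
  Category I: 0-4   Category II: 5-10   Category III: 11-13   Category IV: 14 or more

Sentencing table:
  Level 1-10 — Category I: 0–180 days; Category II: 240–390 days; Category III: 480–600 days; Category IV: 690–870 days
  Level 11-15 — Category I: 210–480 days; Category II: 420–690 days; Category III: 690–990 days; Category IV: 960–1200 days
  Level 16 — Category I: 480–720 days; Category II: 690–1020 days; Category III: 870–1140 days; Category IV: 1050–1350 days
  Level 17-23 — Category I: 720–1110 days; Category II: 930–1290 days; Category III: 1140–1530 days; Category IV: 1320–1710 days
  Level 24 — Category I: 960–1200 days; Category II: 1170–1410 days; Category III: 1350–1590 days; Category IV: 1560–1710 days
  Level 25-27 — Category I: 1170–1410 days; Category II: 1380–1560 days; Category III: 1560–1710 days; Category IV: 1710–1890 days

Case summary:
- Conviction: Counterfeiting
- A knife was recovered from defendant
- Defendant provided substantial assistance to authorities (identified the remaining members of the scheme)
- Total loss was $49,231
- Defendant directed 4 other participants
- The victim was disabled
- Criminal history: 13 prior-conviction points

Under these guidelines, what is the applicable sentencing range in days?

Base offense level for counterfeiting: 13.
§1 applies: 13 − 3 = 10.
§2 does not apply.
§3 applies: 10 + 2 = 12.
§4 does not apply.
§5 applies (level before this adjustment is 12 < 18, so +2): 12 + 2 = 14.
§6 applies: 14 + 3 = 17.
§7 applies (level before this adjustment is 17 < 19, so +1): 17 + 1 = 18.
Final offense level: 18.
Criminal history: 13 prior points → Category III (11-13).
Level 18 falls in the 17-23 band.
Grid: Level 17-23 × Category III = 1140-1530 days.

1140-1530 days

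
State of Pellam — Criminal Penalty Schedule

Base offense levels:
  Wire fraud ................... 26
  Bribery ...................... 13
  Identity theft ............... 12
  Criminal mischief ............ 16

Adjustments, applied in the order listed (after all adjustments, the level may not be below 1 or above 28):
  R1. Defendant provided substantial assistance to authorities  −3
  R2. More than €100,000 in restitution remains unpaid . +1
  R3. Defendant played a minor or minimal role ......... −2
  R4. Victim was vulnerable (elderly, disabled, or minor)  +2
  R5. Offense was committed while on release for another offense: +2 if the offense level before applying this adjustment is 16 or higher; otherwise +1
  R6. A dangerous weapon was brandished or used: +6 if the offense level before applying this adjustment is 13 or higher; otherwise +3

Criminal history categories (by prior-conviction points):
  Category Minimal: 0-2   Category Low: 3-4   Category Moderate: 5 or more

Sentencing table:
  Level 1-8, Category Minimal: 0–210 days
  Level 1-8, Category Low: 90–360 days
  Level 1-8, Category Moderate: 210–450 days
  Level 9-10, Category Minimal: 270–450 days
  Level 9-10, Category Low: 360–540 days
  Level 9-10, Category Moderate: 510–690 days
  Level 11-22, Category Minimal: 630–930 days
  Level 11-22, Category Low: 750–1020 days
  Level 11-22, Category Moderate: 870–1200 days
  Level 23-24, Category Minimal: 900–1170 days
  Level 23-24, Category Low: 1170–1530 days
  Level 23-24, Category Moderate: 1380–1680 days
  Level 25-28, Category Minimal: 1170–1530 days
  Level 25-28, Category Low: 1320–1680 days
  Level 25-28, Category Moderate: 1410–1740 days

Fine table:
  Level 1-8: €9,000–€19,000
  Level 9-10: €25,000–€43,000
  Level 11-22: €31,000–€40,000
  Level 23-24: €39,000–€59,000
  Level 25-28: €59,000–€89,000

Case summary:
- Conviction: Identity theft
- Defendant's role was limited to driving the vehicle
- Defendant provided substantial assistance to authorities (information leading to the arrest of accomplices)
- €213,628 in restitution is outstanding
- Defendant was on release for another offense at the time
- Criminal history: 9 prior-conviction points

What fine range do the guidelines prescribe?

€25,000–€43,000

Base offense level for identity theft: 12.
R1 applies: 12 − 3 = 9.
R2 applies: 9 + 1 = 10.
R3 applies: 10 − 2 = 8.
R4 does not apply.
R5 applies (level before this adjustment is 8 < 16, so +1): 8 + 1 = 9.
R6 does not apply.
Final offense level: 9.
Level 9 falls in the 9-10 band.
Fine table: Level 9-10 → €25,000–€43,000.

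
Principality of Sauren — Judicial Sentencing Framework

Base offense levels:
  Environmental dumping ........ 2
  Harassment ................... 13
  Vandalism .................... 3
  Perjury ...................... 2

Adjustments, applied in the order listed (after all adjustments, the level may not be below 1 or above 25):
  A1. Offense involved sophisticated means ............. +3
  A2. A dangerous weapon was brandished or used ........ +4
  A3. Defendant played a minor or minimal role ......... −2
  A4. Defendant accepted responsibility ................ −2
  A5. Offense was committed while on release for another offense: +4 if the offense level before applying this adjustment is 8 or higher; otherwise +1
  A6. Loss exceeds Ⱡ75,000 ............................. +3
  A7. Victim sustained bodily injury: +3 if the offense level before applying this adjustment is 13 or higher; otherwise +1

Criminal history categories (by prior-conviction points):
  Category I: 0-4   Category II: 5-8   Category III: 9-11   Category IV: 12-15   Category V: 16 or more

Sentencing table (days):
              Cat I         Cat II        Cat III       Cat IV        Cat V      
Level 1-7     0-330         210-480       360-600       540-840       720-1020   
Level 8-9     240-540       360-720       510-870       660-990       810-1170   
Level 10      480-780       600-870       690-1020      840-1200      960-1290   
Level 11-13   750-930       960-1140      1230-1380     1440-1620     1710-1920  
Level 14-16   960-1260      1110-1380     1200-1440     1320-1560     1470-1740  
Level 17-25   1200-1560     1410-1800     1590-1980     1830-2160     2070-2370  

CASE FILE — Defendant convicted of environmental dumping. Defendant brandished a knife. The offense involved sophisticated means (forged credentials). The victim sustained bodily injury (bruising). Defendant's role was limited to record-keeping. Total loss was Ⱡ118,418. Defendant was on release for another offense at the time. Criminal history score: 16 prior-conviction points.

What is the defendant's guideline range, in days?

Base offense level for environmental dumping: 2.
A1 applies: 2 + 3 = 5.
A2 applies: 5 + 4 = 9.
A3 applies: 9 − 2 = 7.
A4 does not apply.
A5 applies (level before this adjustment is 7 < 8, so +1): 7 + 1 = 8.
A6 applies: 8 + 3 = 11.
A7 applies (level before this adjustment is 11 < 13, so +1): 11 + 1 = 12.
Final offense level: 12.
Criminal history: 16 prior points → Category V (16+).
Level 12 falls in the 11-13 band.
Grid: Level 11-13 × Category V = 1710-1920 days.

1710-1920 days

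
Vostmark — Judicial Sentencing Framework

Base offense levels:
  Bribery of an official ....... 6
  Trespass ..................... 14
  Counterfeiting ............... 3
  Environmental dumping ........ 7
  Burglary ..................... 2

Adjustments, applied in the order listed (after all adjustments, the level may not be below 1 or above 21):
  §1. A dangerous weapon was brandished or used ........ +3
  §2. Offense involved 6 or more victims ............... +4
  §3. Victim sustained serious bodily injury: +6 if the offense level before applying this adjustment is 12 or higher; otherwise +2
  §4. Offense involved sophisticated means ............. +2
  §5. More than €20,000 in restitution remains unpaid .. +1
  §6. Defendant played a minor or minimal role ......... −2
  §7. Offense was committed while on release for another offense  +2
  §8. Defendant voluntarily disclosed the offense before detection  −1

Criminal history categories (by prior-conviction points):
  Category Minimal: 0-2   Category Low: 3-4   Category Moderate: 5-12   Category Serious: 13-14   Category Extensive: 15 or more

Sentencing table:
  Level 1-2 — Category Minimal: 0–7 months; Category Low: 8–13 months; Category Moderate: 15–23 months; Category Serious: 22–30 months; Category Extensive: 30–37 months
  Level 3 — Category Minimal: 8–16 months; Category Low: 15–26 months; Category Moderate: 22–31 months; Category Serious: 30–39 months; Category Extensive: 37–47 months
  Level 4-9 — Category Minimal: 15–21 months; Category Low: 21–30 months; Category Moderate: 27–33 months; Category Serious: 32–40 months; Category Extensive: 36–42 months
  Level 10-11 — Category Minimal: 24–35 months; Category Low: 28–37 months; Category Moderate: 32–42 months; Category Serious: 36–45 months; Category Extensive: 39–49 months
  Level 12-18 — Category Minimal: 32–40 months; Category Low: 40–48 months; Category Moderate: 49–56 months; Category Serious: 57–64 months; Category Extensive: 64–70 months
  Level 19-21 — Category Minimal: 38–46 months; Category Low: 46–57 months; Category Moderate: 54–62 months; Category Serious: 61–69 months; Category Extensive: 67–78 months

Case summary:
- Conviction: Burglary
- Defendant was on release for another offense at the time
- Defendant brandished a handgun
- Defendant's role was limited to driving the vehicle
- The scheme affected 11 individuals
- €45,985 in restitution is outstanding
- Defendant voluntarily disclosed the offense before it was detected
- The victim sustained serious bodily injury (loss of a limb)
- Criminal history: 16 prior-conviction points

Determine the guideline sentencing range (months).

39-49 months

Base offense level for burglary: 2.
§1 applies: 2 + 3 = 5.
§2 applies: 5 + 4 = 9.
§3 applies (level before this adjustment is 9 < 12, so +2): 9 + 2 = 11.
§5 applies: 11 + 1 = 12.
§6 applies: 12 − 2 = 10.
§7 applies: 10 + 2 = 12.
§8 applies: 12 − 1 = 11.
Final offense level: 11.
Criminal history: 16 prior points → Category Extensive (15+).
Level 11 falls in the 10-11 band.
Grid: Level 10-11 × Category Extensive = 39-49 months.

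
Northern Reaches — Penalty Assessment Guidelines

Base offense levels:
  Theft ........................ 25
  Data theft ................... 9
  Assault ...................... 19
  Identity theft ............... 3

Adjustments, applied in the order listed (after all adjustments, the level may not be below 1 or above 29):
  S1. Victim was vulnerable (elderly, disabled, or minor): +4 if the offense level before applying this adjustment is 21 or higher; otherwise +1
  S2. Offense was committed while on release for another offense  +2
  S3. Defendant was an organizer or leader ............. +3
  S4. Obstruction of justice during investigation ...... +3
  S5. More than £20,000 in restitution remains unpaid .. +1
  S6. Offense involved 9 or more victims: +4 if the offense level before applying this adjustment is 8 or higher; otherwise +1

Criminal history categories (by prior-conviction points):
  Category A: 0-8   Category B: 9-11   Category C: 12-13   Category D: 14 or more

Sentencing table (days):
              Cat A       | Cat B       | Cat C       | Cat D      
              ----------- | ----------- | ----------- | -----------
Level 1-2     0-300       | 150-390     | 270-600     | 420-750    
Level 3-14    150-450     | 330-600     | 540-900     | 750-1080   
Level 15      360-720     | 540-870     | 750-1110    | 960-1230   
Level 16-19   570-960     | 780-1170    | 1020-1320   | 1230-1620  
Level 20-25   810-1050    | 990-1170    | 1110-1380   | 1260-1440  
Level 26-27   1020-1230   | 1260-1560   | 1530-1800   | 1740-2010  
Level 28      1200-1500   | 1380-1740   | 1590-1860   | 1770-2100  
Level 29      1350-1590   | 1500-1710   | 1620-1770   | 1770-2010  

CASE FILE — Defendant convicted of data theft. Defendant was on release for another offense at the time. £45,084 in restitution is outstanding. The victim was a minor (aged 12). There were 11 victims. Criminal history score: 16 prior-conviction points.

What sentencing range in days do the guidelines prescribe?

1230-1620 days

Base offense level for data theft: 9.
S1 applies (level before this adjustment is 9 < 21, so +1): 9 + 1 = 10.
S2 applies: 10 + 2 = 12.
S4 does not apply.
S5 applies: 12 + 1 = 13.
S6 applies (level before this adjustment is 13 ≥ 8, so +4): 13 + 4 = 17.
Final offense level: 17.
Criminal history: 16 prior points → Category D (14+).
Level 17 falls in the 16-19 band.
Grid: Level 16-19 × Category D = 1230-1620 days.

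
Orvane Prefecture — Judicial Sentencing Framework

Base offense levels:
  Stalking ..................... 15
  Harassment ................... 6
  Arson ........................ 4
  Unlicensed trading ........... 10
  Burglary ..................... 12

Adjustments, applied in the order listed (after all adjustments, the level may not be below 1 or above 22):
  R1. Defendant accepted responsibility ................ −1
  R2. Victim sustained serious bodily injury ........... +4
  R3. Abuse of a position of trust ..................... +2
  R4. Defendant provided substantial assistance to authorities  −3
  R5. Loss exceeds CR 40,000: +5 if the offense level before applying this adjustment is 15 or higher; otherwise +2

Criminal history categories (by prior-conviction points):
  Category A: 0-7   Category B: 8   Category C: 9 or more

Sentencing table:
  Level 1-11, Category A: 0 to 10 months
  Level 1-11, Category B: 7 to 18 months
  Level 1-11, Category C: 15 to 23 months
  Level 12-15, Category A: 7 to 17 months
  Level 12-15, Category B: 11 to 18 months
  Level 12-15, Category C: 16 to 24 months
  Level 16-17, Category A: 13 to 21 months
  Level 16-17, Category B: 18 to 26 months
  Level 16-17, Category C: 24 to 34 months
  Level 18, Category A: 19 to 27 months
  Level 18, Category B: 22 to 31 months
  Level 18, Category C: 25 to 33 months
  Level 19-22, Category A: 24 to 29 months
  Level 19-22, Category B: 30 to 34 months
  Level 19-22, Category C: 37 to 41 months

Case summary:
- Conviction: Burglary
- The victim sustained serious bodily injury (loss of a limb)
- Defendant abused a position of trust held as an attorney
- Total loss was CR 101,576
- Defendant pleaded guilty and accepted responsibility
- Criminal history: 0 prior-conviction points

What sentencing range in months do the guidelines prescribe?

Base offense level for burglary: 12.
R1 applies: 12 − 1 = 11.
R2 applies: 11 + 4 = 15.
R3 applies: 15 + 2 = 17.
R4 does not apply.
R5 applies (level before this adjustment is 17 ≥ 15, so +5): 17 + 5 = 22.
Final offense level: 22.
Criminal history: 0 prior points → Category A (0-7).
Level 22 falls in the 19-22 band.
Grid: Level 19-22 × Category A = 24-29 months.

24-29 months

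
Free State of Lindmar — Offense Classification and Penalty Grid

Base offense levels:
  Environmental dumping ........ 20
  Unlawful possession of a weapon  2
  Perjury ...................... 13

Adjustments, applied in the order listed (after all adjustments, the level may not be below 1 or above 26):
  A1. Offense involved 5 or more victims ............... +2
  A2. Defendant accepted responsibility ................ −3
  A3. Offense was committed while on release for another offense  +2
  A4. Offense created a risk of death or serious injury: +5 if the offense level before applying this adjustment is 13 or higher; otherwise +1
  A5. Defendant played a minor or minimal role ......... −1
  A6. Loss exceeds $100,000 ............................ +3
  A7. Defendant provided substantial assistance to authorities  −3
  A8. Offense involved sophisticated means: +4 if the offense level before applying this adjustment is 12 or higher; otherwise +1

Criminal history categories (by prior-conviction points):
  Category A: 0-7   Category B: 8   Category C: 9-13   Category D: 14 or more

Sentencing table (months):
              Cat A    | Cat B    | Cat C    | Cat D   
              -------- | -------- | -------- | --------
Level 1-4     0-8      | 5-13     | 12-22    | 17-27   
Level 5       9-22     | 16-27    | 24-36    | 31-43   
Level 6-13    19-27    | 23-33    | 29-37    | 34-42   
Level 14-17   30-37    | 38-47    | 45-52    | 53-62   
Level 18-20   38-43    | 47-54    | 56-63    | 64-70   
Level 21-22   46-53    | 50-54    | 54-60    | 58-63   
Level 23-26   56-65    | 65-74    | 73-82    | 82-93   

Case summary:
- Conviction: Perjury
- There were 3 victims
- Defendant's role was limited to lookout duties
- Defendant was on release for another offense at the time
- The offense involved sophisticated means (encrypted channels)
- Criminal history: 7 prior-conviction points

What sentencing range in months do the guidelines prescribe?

Base offense level for perjury: 13.
A2 does not apply.
A3 applies: 13 + 2 = 15.
A5 applies: 15 − 1 = 14.
A8 applies (level before this adjustment is 14 ≥ 12, so +4): 14 + 4 = 18.
Final offense level: 18.
Criminal history: 7 prior points → Category A (0-7).
Level 18 falls in the 18-20 band.
Grid: Level 18-20 × Category A = 38-43 months.

38-43 months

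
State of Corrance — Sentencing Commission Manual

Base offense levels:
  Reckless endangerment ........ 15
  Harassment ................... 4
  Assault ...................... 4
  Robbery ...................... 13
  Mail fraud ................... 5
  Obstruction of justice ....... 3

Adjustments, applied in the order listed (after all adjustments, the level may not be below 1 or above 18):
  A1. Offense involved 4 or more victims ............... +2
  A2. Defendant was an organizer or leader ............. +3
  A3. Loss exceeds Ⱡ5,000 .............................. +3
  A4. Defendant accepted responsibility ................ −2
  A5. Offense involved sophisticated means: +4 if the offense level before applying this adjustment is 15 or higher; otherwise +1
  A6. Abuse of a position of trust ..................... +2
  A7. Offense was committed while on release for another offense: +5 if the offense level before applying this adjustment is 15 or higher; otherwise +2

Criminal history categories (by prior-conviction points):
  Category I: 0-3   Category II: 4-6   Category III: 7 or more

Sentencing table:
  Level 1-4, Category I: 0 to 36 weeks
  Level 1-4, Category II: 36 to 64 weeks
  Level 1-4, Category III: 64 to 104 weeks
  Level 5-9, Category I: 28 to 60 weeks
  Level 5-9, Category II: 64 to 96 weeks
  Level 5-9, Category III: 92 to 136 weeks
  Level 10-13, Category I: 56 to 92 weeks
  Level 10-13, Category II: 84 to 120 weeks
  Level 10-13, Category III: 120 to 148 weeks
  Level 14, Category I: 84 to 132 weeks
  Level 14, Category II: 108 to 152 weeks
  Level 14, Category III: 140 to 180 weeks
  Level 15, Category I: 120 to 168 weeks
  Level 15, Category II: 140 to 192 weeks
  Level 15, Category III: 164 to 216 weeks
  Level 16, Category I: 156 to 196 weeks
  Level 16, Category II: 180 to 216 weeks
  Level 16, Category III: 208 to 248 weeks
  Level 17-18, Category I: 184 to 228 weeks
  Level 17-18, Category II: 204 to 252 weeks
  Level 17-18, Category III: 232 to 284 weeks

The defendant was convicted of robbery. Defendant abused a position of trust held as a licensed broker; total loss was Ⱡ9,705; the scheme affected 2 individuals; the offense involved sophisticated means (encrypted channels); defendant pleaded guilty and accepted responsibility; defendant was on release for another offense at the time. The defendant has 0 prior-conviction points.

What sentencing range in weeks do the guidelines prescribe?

Base offense level for robbery: 13.
A2 does not apply.
A3 applies: 13 + 3 = 16.
A4 applies: 16 − 2 = 14.
A5 applies (level before this adjustment is 14 < 15, so +1): 14 + 1 = 15.
A6 applies: 15 + 2 = 17.
A7 applies (level before this adjustment is 17 ≥ 15, so +5): 17 + 5 = 22.
Level 22 exceeds the maximum of 18; capped at 18.
Final offense level: 18.
Criminal history: 0 prior points → Category I (0-3).
Level 18 falls in the 17-18 band.
Grid: Level 17-18 × Category I = 184-228 weeks.

184-228 weeks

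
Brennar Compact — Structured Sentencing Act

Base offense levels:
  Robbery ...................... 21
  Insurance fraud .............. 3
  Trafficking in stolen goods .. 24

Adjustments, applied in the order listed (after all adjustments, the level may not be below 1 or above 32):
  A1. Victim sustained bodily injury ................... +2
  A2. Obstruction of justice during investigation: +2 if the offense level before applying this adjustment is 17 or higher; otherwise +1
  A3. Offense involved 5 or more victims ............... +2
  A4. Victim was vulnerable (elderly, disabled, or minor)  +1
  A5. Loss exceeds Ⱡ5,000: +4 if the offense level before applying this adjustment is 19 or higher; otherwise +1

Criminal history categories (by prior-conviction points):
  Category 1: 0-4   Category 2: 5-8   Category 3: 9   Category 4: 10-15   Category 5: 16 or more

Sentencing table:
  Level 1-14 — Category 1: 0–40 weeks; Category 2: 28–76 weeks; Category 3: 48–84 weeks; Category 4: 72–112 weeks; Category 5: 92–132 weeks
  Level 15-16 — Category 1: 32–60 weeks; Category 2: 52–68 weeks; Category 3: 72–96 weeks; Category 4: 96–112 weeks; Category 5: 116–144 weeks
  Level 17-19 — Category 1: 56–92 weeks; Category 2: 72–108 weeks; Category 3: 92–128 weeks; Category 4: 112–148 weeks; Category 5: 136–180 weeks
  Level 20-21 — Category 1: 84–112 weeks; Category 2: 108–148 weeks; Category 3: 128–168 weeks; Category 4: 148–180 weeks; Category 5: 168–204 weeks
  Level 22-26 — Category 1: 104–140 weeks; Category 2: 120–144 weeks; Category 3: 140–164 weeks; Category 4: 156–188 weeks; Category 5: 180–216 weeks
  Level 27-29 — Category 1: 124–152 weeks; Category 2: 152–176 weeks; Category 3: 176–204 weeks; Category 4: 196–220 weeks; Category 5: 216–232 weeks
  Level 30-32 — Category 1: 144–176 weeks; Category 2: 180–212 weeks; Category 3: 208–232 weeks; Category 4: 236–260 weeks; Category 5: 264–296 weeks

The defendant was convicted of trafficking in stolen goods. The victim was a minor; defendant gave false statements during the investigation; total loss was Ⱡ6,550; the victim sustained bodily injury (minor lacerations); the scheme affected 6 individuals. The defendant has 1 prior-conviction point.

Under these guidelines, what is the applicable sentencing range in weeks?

144-176 weeks

Base offense level for trafficking in stolen goods: 24.
A1 applies: 24 + 2 = 26.
A2 applies (level before this adjustment is 26 ≥ 17, so +2): 26 + 2 = 28.
A3 applies: 28 + 2 = 30.
A4 applies: 30 + 1 = 31.
A5 applies (level before this adjustment is 31 ≥ 19, so +4): 31 + 4 = 35.
Level 35 exceeds the maximum of 32; capped at 32.
Final offense level: 32.
Criminal history: 1 prior point → Category 1 (0-4).
Level 32 falls in the 30-32 band.
Grid: Level 30-32 × Category 1 = 144-176 weeks.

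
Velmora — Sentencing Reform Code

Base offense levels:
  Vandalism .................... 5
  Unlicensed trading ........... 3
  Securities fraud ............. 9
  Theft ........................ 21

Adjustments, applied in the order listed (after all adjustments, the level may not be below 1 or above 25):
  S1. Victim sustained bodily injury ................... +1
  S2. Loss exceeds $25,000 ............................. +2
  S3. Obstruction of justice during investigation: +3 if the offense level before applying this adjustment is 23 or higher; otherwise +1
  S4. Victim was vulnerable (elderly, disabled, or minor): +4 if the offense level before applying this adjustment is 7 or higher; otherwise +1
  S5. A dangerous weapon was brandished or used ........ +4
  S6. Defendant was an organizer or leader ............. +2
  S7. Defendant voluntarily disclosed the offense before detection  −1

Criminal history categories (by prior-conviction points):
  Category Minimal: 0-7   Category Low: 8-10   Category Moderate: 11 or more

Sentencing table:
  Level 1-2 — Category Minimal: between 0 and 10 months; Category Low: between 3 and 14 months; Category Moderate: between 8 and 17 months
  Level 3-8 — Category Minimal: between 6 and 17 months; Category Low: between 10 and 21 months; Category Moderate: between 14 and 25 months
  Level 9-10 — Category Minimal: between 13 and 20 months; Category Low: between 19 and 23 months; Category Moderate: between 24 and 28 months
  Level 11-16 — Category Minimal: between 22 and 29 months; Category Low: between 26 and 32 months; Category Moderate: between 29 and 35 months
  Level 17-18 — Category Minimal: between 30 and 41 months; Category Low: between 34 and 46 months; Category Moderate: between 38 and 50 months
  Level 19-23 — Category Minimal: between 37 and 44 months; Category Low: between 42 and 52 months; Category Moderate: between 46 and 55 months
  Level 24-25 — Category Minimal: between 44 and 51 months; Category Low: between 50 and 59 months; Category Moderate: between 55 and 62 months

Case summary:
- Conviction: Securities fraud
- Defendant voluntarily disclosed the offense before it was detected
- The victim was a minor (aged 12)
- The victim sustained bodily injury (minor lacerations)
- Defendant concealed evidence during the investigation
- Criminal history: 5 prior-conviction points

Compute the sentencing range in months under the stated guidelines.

Base offense level for securities fraud: 9.
S1 applies: 9 + 1 = 10.
S3 applies (level before this adjustment is 10 < 23, so +1): 10 + 1 = 11.
S4 applies (level before this adjustment is 11 ≥ 7, so +4): 11 + 4 = 15.
S7 applies: 15 − 1 = 14.
Final offense level: 14.
Criminal history: 5 prior points → Category Minimal (0-7).
Level 14 falls in the 11-16 band.
Grid: Level 11-16 × Category Minimal = 22-29 months.

22-29 months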